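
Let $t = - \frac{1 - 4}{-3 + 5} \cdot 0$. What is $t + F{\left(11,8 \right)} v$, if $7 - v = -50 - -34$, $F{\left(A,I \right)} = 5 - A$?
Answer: $-138$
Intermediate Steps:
$t = 0$ ($t = - \frac{-3}{2} \cdot 0 = \left(-1\right) \left(- \frac{3}{2}\right) 0 = \frac{3}{2} \cdot 0 = 0$)
$v = 23$ ($v = 7 - \left(-50 - -34\right) = 7 - \left(-50 + 34\right) = 7 - -16 = 7 + 16 = 23$)
$t + F{\left(11,8 \right)} v = 0 + \left(5 - 11\right) 23 = 0 - 138 = -138$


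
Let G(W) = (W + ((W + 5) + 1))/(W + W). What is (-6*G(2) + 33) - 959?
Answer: -941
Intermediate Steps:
G(W) = (6 + 2*W)/(2*W) (G(W) = (W + ((5 + W) + 1))/((2*W)) = (W + (6 + W))*(1/(2*W)) = (6 + 2*W)*(1/(2*W)) = (6 + 2*W)/(2*W))
(-6*G(2) + 33) - 959 = (-6*(3 + 2)/2 + 33) - 959 = (-3*5 + 33) - 959 = (-6*5/2 + 33) - 959 = (-15 + 33) - 959 = 18 - 959 = -941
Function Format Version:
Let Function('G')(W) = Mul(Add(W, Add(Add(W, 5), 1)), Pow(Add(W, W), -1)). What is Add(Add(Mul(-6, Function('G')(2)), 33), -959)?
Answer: -941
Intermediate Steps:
Function('G')(W) = Mul(Rational(1, 2), Pow(W, -1), Add(6, Mul(2, W))) (Function('G')(W) = Mul(Add(W, Add(Add(5, W), 1)), Pow(Mul(2, W), -1)) = Mul(Add(W, Add(6, W)), Mul(Rational(1, 2), Pow(W, -1))) = Mul(Add(6, Mul(2, W)), Mul(Rational(1, 2), Pow(W, -1))) = Mul(Rational(1, 2), Pow(W, -1), Add(6, Mul(2, W))))
Add(Add(Mul(-6, Function('G')(2)), 33), -959) = Add(Add(Mul(-6, Mul(Pow(2, -1), Add(3, 2))), 33), -959) = Add(Add(Mul(-6, Mul(Rational(1, 2), 5)), 33), -959) = Add(Add(Mul(-6, Rational(5, 2)), 33), -959) = Add(Add(-15, 33), -959) = Add(18, -959) = -941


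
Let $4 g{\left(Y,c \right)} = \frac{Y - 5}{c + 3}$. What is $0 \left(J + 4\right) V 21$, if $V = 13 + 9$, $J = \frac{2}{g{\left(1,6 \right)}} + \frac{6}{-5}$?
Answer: $0$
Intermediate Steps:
$g{\left(Y,c \right)} = \frac{-5 + Y}{4 \left(3 + c\right)}$ ($g{\left(Y,c \right)} = \frac{\left(Y - 5\right) \frac{1}{c + 3}}{4} = \frac{\left(-5 + Y\right) \frac{1}{3 + c}}{4} = \frac{\frac{1}{3 + c} \left(-5 + Y\right)}{4} = \frac{-5 + Y}{4 \left(3 + c\right)}$)
$J = - \frac{96}{5}$ ($J = \frac{2}{\frac{1}{4} \frac{1}{3 + 6} \left(-5 + 1\right)} + \frac{6}{-5} = \frac{2}{\frac{1}{4} \cdot \frac{1}{9} \left(-4\right)} + 6 \left(- \frac{1}{5}\right) = \frac{2}{\frac{1}{4} \cdot \frac{1}{9} \left(-4\right)} - \frac{6}{5} = \frac{2}{- \frac{1}{9}} - \frac{6}{5} = 2 \left(-9\right) - \frac{6}{5} = -18 - \frac{6}{5} = - \frac{96}{5} \approx -19.2$)
$V = 22$
$0 \left(J + 4\right) V 21 = 0 \left(- \frac{96}{5} + 4\right) 22 \cdot 21 = 0 \left(- \frac{76}{5}\right) 22 \cdot 21 = 0 \cdot 22 \cdot 21 = 0 \cdot 21 = 0$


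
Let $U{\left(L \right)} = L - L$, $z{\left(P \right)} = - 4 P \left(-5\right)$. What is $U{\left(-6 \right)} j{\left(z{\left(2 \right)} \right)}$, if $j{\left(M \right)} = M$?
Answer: $0$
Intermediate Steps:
$z{\left(P \right)} = 20 P$
$U{\left(L \right)} = 0$
$U{\left(-6 \right)} j{\left(z{\left(2 \right)} \right)} = 0 \cdot 20 \cdot 2 = 0 \cdot 40 = 0$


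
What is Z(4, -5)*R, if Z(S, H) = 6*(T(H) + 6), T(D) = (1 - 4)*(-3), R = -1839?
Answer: -165510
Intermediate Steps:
T(D) = 9 (T(D) = -3*(-3) = 9)
Z(S, H) = 90 (Z(S, H) = 6*(9 + 6) = 6*15 = 90)
Z(4, -5)*R = 90*(-1839) = -165510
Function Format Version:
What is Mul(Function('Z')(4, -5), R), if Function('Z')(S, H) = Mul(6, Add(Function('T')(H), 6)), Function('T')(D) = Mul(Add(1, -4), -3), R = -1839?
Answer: -165510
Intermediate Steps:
Function('T')(D) = 9 (Function('T')(D) = Mul(-3, -3) = 9)
Function('Z')(S, H) = 90 (Function('Z')(S, H) = Mul(6, Add(9, 6)) = Mul(6, 15) = 90)
Mul(Function('Z')(4, -5), R) = Mul(90, -1839) = -165510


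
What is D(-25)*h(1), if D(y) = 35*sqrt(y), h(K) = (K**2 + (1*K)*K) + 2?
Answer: 700*I ≈ 700.0*I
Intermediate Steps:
h(K) = 2 + 2*K**2 (h(K) = (K**2 + K*K) + 2 = (K**2 + K**2) + 2 = 2*K**2 + 2 = 2 + 2*K**2)
D(-25)*h(1) = (35*sqrt(-25))*(2 + 2*1**2) = (35*(5*I))*(2 + 2*1) = (175*I)*(2 + 2) = (175*I)*4 = 700*I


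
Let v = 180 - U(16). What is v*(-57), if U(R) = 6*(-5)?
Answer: -11970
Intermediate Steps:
U(R) = -30
v = 210 (v = 180 - 1*(-30) = 180 + 30 = 210)
v*(-57) = 210*(-57) = -11970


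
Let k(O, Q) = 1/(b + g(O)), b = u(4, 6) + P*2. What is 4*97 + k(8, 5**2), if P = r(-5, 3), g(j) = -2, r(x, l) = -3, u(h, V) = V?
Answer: 775/2 ≈ 387.50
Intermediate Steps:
P = -3
b = 0 (b = 6 - 3*2 = 6 - 6 = 0)
k(O, Q) = -1/2 (k(O, Q) = 1/(0 - 2) = 1/(-2) = -1/2)
4*97 + k(8, 5**2) = 4*97 - 1/2 = 388 - 1/2 = 775/2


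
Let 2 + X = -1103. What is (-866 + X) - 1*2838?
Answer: -4809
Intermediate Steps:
X = -1105 (X = -2 - 1103 = -1105)
(-866 + X) - 1*2838 = (-866 - 1105) - 1*2838 = -1971 - 2838 = -4809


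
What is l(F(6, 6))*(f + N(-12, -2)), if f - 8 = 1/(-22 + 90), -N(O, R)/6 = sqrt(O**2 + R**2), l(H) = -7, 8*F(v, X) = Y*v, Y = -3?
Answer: -3815/68 + 84*sqrt(37) ≈ 454.85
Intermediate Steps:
F(v, X) = -3*v/8 (F(v, X) = (-3*v)/8 = -3*v/8)
N(O, R) = -6*sqrt(O**2 + R**2)
f = 545/68 (f = 8 + 1/(-22 + 90) = 8 + 1/68 = 545/68 ≈ 8.0147)
l(F(6, 6))*(f + N(-12, -2)) = -7*(545/68 - 6*sqrt((-12)**2 + (-2)**2)) = -7*(545/68 - 6*sqrt(144 + 4)) = -7*(545/68 - 12*sqrt(37)) = -3815/68 + 84*sqrt(37)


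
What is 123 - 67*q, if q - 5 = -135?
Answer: 8833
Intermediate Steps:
q = -130 (q = 5 - 135 = -130)
123 - 67*q = 123 - 67*(-130) = 123 + 8710 = 8833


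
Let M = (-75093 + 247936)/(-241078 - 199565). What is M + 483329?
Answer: 212975367704/440643 ≈ 4.8333e+5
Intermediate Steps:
M = -172843/440643 (M = 172843/(-440643) = 172843*(-1/440643) = -172843/440643 ≈ -0.39225)
M + 483329 = -172843/440643 + 483329 = 212975367704/440643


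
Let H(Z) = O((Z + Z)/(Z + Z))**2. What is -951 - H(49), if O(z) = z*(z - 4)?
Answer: -960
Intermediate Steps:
O(z) = z*(-4 + z)
H(Z) = 9 (H(Z) = (((Z + Z)/(Z + Z))*(-4 + (Z + Z)/(Z + Z)))**2 = (((2*Z)/((2*Z)))*(-4 + (2*Z)/((2*Z))))**2 = (((2*Z)*(1/(2*Z)))*(-4 + (2*Z)*(1/(2*Z))))**2 = (1*(-4 + 1))**2 = (1*(-3))**2 = (-3)**2 = 9)
-951 - H(49) = -951 - 1*9 = -951 - 9 = -960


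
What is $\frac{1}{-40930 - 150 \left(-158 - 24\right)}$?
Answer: $- \frac{1}{13630} \approx -7.3368 \cdot 10^{-5}$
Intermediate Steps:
$\frac{1}{-40930 - 150 \left(-158 - 24\right)} = \frac{1}{-40930 - -27300} = \frac{1}{-40930 + 27300} = \frac{1}{-13630} = - \frac{1}{13630}$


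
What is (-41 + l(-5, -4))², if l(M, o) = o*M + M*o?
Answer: 1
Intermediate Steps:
l(M, o) = 2*M*o (l(M, o) = M*o + M*o = 2*M*o)
(-41 + l(-5, -4))² = (-41 + 2*(-5)*(-4))² = (-41 + 40)² = (-1)² = 1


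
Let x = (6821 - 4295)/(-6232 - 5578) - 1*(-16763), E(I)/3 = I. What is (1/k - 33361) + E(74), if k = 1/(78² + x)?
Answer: -60775523/5905 ≈ -10292.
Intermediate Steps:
E(I) = 3*I
x = 98984252/5905 (x = 2526/(-11810) + 16763 = 2526*(-1/11810) + 16763 = -1263/5905 + 16763 = 98984252/5905 ≈ 16763.)
k = 5905/134910272 (k = 1/(78² + 98984252/5905) = 1/(6084 + 98984252/5905) = 1/(134910272/5905) = 5905/134910272 ≈ 4.3770e-5)
(1/k - 33361) + E(74) = (1/(5905/134910272) - 33361) + 3*74 = (134910272/5905 - 33361) + 222 = -62086433/5905 + 222 = -60775523/5905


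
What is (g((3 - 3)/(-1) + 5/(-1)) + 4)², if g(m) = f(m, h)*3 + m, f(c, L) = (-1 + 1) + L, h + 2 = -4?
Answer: 361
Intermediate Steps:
h = -6 (h = -2 - 4 = -6)
f(c, L) = L (f(c, L) = 0 + L = L)
g(m) = -18 + m (g(m) = -6*3 + m = -18 + m)
(g((3 - 3)/(-1) + 5/(-1)) + 4)² = ((-18 + ((3 - 3)/(-1) + 5/(-1))) + 4)² = ((-18 + (0*(-1) + 5*(-1))) + 4)² = ((-18 + (0 - 5)) + 4)² = ((-18 - 5) + 4)² = (-23 + 4)² = (-19)² = 361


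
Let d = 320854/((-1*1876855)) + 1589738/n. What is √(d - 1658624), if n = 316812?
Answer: I*√507286764852746564003928330/17488534890 ≈ 1287.9*I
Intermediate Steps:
d = 84766391663/17488534890 (d = 320854/((-1*1876855)) + 1589738/316812 = 320854/(-1876855) + 1589738*(1/316812) = 320854*(-1/1876855) + 46757/9318 = -320854/1876855 + 46757/9318 = 84766391663/17488534890 ≈ 4.8470)
√(d - 1658624) = √(84766391663/17488534890 - 1658624) = √(-29006818926999697/17488534890) = I*√507286764852746564003928330/17488534890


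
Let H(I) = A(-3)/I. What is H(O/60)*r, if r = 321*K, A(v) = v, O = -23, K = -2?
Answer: -115560/23 ≈ -5024.3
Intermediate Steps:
r = -642 (r = 321*(-2) = -642)
H(I) = -3/I
H(O/60)*r = -3/((-23/60))*(-642) = -3/((-23*1/60))*(-642) = -3/(-23/60)*(-642) = -3*(-60/23)*(-642) = (180/23)*(-642) = -115560/23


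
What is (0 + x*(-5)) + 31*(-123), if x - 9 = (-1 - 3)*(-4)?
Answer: -3938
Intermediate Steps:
x = 25 (x = 9 + (-1 - 3)*(-4) = 9 - 4*(-4) = 9 + 16 = 25)
(0 + x*(-5)) + 31*(-123) = (0 + 25*(-5)) + 31*(-123) = (0 - 125) - 3813 = -125 - 3813 = -3938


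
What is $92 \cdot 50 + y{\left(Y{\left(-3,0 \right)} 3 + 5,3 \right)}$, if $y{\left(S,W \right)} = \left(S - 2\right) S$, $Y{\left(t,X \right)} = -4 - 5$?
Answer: $5128$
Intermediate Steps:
$Y{\left(t,X \right)} = -9$
$y{\left(S,W \right)} = S \left(-2 + S\right)$ ($y{\left(S,W \right)} = \left(-2 + S\right) S = S \left(-2 + S\right)$)
$92 \cdot 50 + y{\left(Y{\left(-3,0 \right)} 3 + 5,3 \right)} = 92 \cdot 50 + \left(\left(-9\right) 3 + 5\right) \left(-2 + \left(\left(-9\right) 3 + 5\right)\right) = 4600 + \left(-27 + 5\right) \left(-2 + \left(-27 + 5\right)\right) = 4600 - 22 \left(-2 - 22\right) = 4600 - -528 = 4600 + 528 = 5128$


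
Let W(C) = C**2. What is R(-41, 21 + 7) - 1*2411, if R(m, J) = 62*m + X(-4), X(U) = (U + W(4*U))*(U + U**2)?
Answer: -1929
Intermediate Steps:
X(U) = (U + U**2)*(U + 16*U**2) (X(U) = (U + (4*U)**2)*(U + U**2) = (U + 16*U**2)*(U + U**2) = (U + U**2)*(U + 16*U**2))
R(m, J) = 3024 + 62*m (R(m, J) = 62*m + (-4)**2*(1 + 16*(-4)**2 + 17*(-4)) = 62*m + 16*(1 + 16*16 - 68) = 62*m + 16*(1 + 256 - 68) = 62*m + 16*189 = 62*m + 3024 = 3024 + 62*m)
R(-41, 21 + 7) - 1*2411 = (3024 + 62*(-41)) - 1*2411 = (3024 - 2542) - 2411 = 482 - 2411 = -1929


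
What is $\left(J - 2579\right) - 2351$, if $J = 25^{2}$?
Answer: $-4305$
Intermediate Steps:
$J = 625$
$\left(J - 2579\right) - 2351 = \left(625 - 2579\right) - 2351 = -1954 - 2351 = -4305$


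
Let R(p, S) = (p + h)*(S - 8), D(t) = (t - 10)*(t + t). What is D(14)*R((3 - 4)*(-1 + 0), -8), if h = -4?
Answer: 5376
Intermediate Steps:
D(t) = 2*t*(-10 + t) (D(t) = (-10 + t)*(2*t) = 2*t*(-10 + t))
R(p, S) = (-8 + S)*(-4 + p) (R(p, S) = (p - 4)*(S - 8) = (-4 + p)*(-8 + S) = (-8 + S)*(-4 + p))
D(14)*R((3 - 4)*(-1 + 0), -8) = (2*14*(-10 + 14))*(32 - 8*(3 - 4)*(-1 + 0) - 4*(-8) - 8*(3 - 4)*(-1 + 0)) = (2*14*4)*(32 - (-8)*(-1) + 32 - (-8)*(-1)) = 112*(32 - 8*1 + 32 - 8*1) = 112*(32 - 8 + 32 - 8) = 112*48 = 5376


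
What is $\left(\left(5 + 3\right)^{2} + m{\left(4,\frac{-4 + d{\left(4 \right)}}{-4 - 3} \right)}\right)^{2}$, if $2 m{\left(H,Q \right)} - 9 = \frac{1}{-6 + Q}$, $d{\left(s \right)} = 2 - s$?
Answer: $\frac{24255625}{5184} \approx 4678.9$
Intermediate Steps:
$m{\left(H,Q \right)} = \frac{9}{2} + \frac{1}{2 \left(-6 + Q\right)}$
$\left(\left(5 + 3\right)^{2} + m{\left(4,\frac{-4 + d{\left(4 \right)}}{-4 - 3} \right)}\right)^{2} = \left(\left(5 + 3\right)^{2} + \frac{-53 + 9 \frac{-4 + \left(2 - 4\right)}{-4 - 3}}{2 \left(-6 + \frac{-4 + \left(2 - 4\right)}{-4 - 3}\right)}\right)^{2} = \left(8^{2} + \frac{-53 + 9 \frac{-4 + \left(2 - 4\right)}{-7}}{2 \left(-6 + \frac{-4 + \left(2 - 4\right)}{-7}\right)}\right)^{2} = \left(64 + \frac{-53 + 9 \left(-4 - 2\right) \left(- \frac{1}{7}\right)}{2 \left(-6 + \left(-4 - 2\right) \left(- \frac{1}{7}\right)\right)}\right)^{2} = \left(64 + \frac{-53 + 9 \left(\left(-6\right) \left(- \frac{1}{7}\right)\right)}{2 \left(-6 - - \frac{6}{7}\right)}\right)^{2} = \left(64 + \frac{-53 + 9 \cdot \frac{6}{7}}{2 \left(-6 + \frac{6}{7}\right)}\right)^{2} = \left(64 + \frac{-53 + \frac{54}{7}}{2 \left(- \frac{36}{7}\right)}\right)^{2} = \left(64 + \frac{1}{2} \left(- \frac{7}{36}\right) \left(- \frac{317}{7}\right)\right)^{2} = \left(64 + \frac{317}{72}\right)^{2} = \left(\frac{4925}{72}\right)^{2} = \frac{24255625}{5184}$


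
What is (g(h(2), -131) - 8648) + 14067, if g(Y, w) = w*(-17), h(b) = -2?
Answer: 7646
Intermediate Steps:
g(Y, w) = -17*w
(g(h(2), -131) - 8648) + 14067 = (-17*(-131) - 8648) + 14067 = (2227 - 8648) + 14067 = -6421 + 14067 = 7646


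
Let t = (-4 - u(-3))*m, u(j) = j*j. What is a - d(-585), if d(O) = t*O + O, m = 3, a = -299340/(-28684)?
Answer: -159336495/7171 ≈ -22220.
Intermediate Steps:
u(j) = j²
a = 74835/7171 (a = -299340*(-1/28684) = 74835/7171 ≈ 10.436)
t = -39 (t = (-4 - 1*(-3)²)*3 = (-4 - 1*9)*3 = (-4 - 9)*3 = -13*3 = -39)
d(O) = -38*O (d(O) = -39*O + O = -38*O)
a - d(-585) = 74835/7171 - (-38)*(-585) = 74835/7171 - 1*22230 = 74835/7171 - 22230 = -159336495/7171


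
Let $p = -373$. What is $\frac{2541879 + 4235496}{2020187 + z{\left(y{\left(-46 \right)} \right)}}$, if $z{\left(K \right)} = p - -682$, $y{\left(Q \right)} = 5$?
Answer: $\frac{6777375}{2020496} \approx 3.3543$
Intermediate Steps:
$z{\left(K \right)} = 309$ ($z{\left(K \right)} = -373 - -682 = -373 + 682 = 309$)
$\frac{2541879 + 4235496}{2020187 + z{\left(y{\left(-46 \right)} \right)}} = \frac{2541879 + 4235496}{2020187 + 309} = \frac{6777375}{2020496}$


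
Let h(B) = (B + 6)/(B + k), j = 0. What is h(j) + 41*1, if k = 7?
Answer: 293/7 ≈ 41.857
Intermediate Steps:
h(B) = (6 + B)/(7 + B) (h(B) = (B + 6)/(B + 7) = (6 + B)/(7 + B))
h(j) + 41*1 = (6 + 0)/(7 + 0) + 41*1 = 6/7 + 41 = 293/7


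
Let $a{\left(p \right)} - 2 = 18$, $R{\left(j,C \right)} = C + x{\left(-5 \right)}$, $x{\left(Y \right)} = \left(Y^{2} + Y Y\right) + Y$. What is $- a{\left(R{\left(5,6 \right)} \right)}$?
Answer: $-20$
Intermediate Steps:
$x{\left(Y \right)} = Y + 2 Y^{2}$ ($x{\left(Y \right)} = \left(Y^{2} + Y^{2}\right) + Y = 2 Y^{2} + Y = Y + 2 Y^{2}$)
$R{\left(j,C \right)} = 45 + C$ ($R{\left(j,C \right)} = C - 5 \left(1 + 2 \left(-5\right)\right) = C - 5 \left(1 - 10\right) = C - -45 = C + 45 = 45 + C$)
$a{\left(p \right)} = 20$ ($a{\left(p \right)} = 2 + 18 = 20$)
$- a{\left(R{\left(5,6 \right)} \right)} = \left(-1\right) 20 = -20$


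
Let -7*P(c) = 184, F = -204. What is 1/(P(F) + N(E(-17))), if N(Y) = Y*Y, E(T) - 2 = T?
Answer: 7/1391 ≈ 0.0050324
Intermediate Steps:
E(T) = 2 + T
P(c) = -184/7 (P(c) = -1/7*184 = -184/7)
N(Y) = Y**2
1/(P(F) + N(E(-17))) = 1/(-184/7 + (2 - 17)**2) = 1/(-184/7 + (-15)**2) = 1/(-184/7 + 225) = 1/(1391/7) = 7/1391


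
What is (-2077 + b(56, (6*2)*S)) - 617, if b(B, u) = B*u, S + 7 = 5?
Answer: -4038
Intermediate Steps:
S = -2 (S = -7 + 5 = -2)
(-2077 + b(56, (6*2)*S)) - 617 = (-2077 + 56*((6*2)*(-2))) - 617 = (-2077 + 56*(12*(-2))) - 617 = (-2077 + 56*(-24)) - 617 = (-2077 - 1344) - 617 = -3421 - 617 = -4038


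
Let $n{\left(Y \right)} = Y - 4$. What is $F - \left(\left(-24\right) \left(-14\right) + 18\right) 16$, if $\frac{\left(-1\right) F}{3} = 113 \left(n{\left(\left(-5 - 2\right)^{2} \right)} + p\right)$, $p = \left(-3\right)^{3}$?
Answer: $-11766$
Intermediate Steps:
$n{\left(Y \right)} = -4 + Y$
$p = -27$
$F = -6102$ ($F = - 3 \cdot 113 \left(\left(-4 + \left(-5 - 2\right)^{2}\right) - 27\right) = - 3 \cdot 113 \left(\left(-4 + \left(-7\right)^{2}\right) - 27\right) = - 3 \cdot 113 \left(\left(-4 + 49\right) - 27\right) = - 3 \cdot 113 \left(45 - 27\right) = - 3 \cdot 113 \cdot 18 = \left(-3\right) 2034 = -6102$)
$F - \left(\left(-24\right) \left(-14\right) + 18\right) 16 = -6102 - \left(\left(-24\right) \left(-14\right) + 18\right) 16 = -6102 - \left(336 + 18\right) 16 = -6102 - 354 \cdot 16 = -6102 - 5664 = -11766$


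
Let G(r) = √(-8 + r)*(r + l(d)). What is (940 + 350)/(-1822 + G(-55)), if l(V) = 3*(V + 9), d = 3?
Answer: -2350380/3342427 + 73530*I*√7/3342427 ≈ -0.7032 + 0.058204*I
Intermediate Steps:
l(V) = 27 + 3*V (l(V) = 3*(9 + V) = 27 + 3*V)
G(r) = √(-8 + r)*(36 + r) (G(r) = √(-8 + r)*(r + (27 + 3*3)) = √(-8 + r)*(r + (27 + 9)) = √(-8 + r)*(r + 36) = √(-8 + r)*(36 + r))
(940 + 350)/(-1822 + G(-55)) = (940 + 350)/(-1822 + √(-8 - 55)*(36 - 55)) = 1290/(-1822 + √(-63)*(-19)) = 1290/(-1822 + (3*I*√7)*(-19)) = 1290/(-1822 - 57*I*√7)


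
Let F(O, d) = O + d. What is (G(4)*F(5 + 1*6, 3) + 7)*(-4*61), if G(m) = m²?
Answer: -56364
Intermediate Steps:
(G(4)*F(5 + 1*6, 3) + 7)*(-4*61) = (4²*((5 + 1*6) + 3) + 7)*(-4*61) = (16*((5 + 6) + 3) + 7)*(-244) = (16*(11 + 3) + 7)*(-244) = (16*14 + 7)*(-244) = (224 + 7)*(-244) = 231*(-244) = -56364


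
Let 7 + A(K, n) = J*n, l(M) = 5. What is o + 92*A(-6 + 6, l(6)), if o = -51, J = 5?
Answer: 1605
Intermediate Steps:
A(K, n) = -7 + 5*n
o + 92*A(-6 + 6, l(6)) = -51 + 92*(-7 + 5*5) = -51 + 92*(-7 + 25) = -51 + 92*18 = -51 + 1656 = 1605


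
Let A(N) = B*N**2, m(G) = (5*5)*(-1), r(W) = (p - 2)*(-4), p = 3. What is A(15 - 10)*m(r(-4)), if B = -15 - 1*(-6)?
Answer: 5625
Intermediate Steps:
B = -9 (B = -15 + 6 = -9)
r(W) = -4 (r(W) = (3 - 2)*(-4) = 1*(-4) = -4)
m(G) = -25 (m(G) = 25*(-1) = -25)
A(N) = -9*N**2
A(15 - 10)*m(r(-4)) = -9*(15 - 10)**2*(-25) = -9*5**2*(-25) = -9*25*(-25) = -225*(-25) = 5625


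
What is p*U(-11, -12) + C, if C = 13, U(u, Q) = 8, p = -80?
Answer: -627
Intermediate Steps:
p*U(-11, -12) + C = -80*8 + 13 = -640 + 13 = -627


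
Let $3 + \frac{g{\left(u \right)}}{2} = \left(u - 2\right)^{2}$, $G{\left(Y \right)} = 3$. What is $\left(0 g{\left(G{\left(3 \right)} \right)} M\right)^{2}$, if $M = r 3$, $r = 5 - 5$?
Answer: $0$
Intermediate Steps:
$r = 0$
$g{\left(u \right)} = -6 + 2 \left(-2 + u\right)^{2}$ ($g{\left(u \right)} = -6 + 2 \left(u - 2\right)^{2} = -6 + 2 \left(-2 + u\right)^{2}$)
$M = 0$ ($M = 0 \cdot 3 = 0$)
$\left(0 g{\left(G{\left(3 \right)} \right)} M\right)^{2} = \left(0 \left(-6 + 2 \left(-2 + 3\right)^{2}\right) 0\right)^{2} = \left(0 \left(-6 + 2 \cdot 1^{2}\right) 0\right)^{2} = \left(0 \left(-6 + 2 \cdot 1\right) 0\right)^{2} = \left(0 \left(-6 + 2\right) 0\right)^{2} = \left(0 \left(-4\right) 0\right)^{2} = \left(0 \cdot 0\right)^{2} = 0^{2} = 0$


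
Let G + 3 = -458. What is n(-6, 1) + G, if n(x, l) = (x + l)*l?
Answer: -466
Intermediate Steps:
G = -461 (G = -3 - 458 = -461)
n(x, l) = l*(l + x) (n(x, l) = (l + x)*l = l*(l + x))
n(-6, 1) + G = 1*(1 - 6) - 461 = 1*(-5) - 461 = -5 - 461 = -466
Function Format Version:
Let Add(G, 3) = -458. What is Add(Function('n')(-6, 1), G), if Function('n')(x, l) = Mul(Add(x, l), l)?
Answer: -466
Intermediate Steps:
G = -461 (G = Add(-3, -458) = -461)
Function('n')(x, l) = Mul(l, Add(l, x)) (Function('n')(x, l) = Mul(Add(l, x), l) = Mul(l, Add(l, x)))
Add(Function('n')(-6, 1), G) = Add(Mul(1, Add(1, -6)), -461) = Add(Mul(1, -5), -461) = Add(-5, -461) = -466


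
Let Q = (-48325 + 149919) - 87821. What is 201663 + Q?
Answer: 215436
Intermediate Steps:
Q = 13773 (Q = 101594 - 87821 = 13773)
201663 + Q = 201663 + 13773 = 215436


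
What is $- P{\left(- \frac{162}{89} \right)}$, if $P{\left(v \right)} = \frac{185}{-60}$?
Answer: $\frac{37}{12} \approx 3.0833$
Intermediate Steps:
$P{\left(v \right)} = - \frac{37}{12}$ ($P{\left(v \right)} = 185 \left(- \frac{1}{60}\right) = - \frac{37}{12}$)
$- P{\left(- \frac{162}{89} \right)} = \left(-1\right) \left(- \frac{37}{12}\right) = \frac{37}{12}$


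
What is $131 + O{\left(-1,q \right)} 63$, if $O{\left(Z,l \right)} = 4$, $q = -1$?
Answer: $383$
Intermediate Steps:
$131 + O{\left(-1,q \right)} 63 = 131 + 4 \cdot 63 = 131 + 252 = 383$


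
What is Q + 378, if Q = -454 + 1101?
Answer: 1025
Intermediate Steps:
Q = 647
Q + 378 = 647 + 378 = 1025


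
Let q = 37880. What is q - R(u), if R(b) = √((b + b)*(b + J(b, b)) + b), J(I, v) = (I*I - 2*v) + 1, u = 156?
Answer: 37880 - 42*√4277 ≈ 35133.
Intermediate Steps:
J(I, v) = 1 + I² - 2*v (J(I, v) = (I² - 2*v) + 1 = 1 + I² - 2*v)
R(b) = √(b + 2*b*(1 + b² - b)) (R(b) = √((b + b)*(b + (1 + b² - 2*b)) + b) = √((2*b)*(1 + b² - b) + b) = √(2*b*(1 + b² - b) + b) = √(b + 2*b*(1 + b² - b)))
q - R(u) = 37880 - √(156*(3 - 2*156 + 2*156²)) = 37880 - √(156*(3 - 312 + 2*24336)) = 37880 - √(156*(3 - 312 + 48672)) = 37880 - √(156*48363) = 37880 - √7544628 = 37880 - 42*√4277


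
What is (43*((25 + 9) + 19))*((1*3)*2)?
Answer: 13674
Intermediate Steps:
(43*((25 + 9) + 19))*((1*3)*2) = (43*(34 + 19))*(3*2) = (43*53)*6 = 2279*6 = 13674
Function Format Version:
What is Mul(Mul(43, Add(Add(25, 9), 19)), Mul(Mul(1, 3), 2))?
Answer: 13674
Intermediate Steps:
Mul(Mul(43, Add(Add(25, 9), 19)), Mul(Mul(1, 3), 2)) = Mul(Mul(43, Add(34, 19)), Mul(3, 2)) = Mul(Mul(43, 53), 6) = Mul(2279, 6) = 13674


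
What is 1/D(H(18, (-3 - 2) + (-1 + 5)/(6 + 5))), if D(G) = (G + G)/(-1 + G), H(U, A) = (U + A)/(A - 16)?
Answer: 187/147 ≈ 1.2721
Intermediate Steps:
H(U, A) = (A + U)/(-16 + A)
D(G) = 2*G/(-1 + G) (D(G) = (2*G)/(-1 + G) = 2*G/(-1 + G))
1/D(H(18, (-3 - 2) + (-1 + 5)/(6 + 5))) = 1/(2*((((-3 - 2) + (-1 + 5)/(6 + 5)) + 18)/(-16 + ((-3 - 2) + (-1 + 5)/(6 + 5))))/(-1 + (((-3 - 2) + (-1 + 5)/(6 + 5)) + 18)/(-16 + ((-3 - 2) + (-1 + 5)/(6 + 5))))) = 1/(2*(((-5 + 4/11) + 18)/(-16 + (-5 + 4/11)))/(-1 + ((-5 + 4/11) + 18)/(-16 + (-5 + 4/11)))) = 1/(2*((-51/11 + 18)/(-16 - 51/11))/(-1 + (-51/11 + 18)/(-16 - 51/11))) = 1/(2*((147/11)/(-227/11))/(-1 + (147/11)/(-227/11))) = 1/(2*(-11/227*147/11)/(-1 - 11/227*147/11)) = 1/(2*(-147/227)/(-1 - 147/227)) = 1/(2*(-147/227)/(-374/227)) = 1/(2*(-147/227)*(-227/374)) = 1/(147/187) = 187/147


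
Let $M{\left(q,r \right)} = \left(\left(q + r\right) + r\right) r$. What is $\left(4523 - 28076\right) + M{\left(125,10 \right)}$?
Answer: $-22103$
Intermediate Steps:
$M{\left(q,r \right)} = r \left(q + 2 r\right)$ ($M{\left(q,r \right)} = \left(q + 2 r\right) r = r \left(q + 2 r\right)$)
$\left(4523 - 28076\right) + M{\left(125,10 \right)} = \left(4523 - 28076\right) + 10 \left(125 + 2 \cdot 10\right) = -23553 + 10 \left(125 + 20\right) = -23553 + 10 \cdot 145 = -23553 + 1450 = -22103$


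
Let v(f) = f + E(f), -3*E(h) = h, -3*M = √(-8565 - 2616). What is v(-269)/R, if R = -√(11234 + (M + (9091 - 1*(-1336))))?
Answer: 538*√3/(3*√(64983 - I*√11181)) ≈ 1.2185 + 0.00099136*I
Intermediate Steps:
M = -I*√11181/3 (M = -√(-8565 - 2616)/3 = -I*√11181/3 ≈ -35.247*I)
E(h) = -h/3
v(f) = 2*f/3 (v(f) = f - f/3 = 2*f/3)
R = -√(21661 - I*√11181/3) (R = -√(11234 + (-I*√11181/3 + (9091 - 1*(-1336)))) = -√(11234 + (-I*√11181/3 + (9091 + 1336))) = -√(11234 + (-I*√11181/3 + 10427)) = -√(11234 + (10427 - I*√11181/3)) = -√(21661 - I*√11181/3) ≈ -147.18 + 0.11974*I)
v(-269)/R = ((⅔)*(-269))/((-√(194949 - 3*I*√11181)/3)) = -(-538)/√(194949 - 3*I*√11181) = 538/√(194949 - 3*I*√11181)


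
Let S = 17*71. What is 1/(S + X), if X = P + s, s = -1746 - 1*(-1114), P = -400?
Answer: 1/175 ≈ 0.0057143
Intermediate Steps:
s = -632 (s = -1746 + 1114 = -632)
S = 1207
X = -1032 (X = -400 - 632 = -1032)
1/(S + X) = 1/(1207 - 1032) = 1/175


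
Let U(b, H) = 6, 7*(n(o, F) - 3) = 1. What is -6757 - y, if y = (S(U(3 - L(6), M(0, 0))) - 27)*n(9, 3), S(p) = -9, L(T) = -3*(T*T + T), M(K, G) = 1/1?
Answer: -46507/7 ≈ -6643.9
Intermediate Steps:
M(K, G) = 1
L(T) = -3*T - 3*T² (L(T) = -3*(T² + T) = -3*(T + T²) = -3*T - 3*T²)
n(o, F) = 22/7 (n(o, F) = 3 + (⅐)*1 = 3 + ⅐ = 22/7)
y = -792/7 (y = (-9 - 27)*(22/7) = -36*22/7 = -792/7 ≈ -113.14)
-6757 - y = -6757 - 1*(-792/7) = -6757 + 792/7 = -46507/7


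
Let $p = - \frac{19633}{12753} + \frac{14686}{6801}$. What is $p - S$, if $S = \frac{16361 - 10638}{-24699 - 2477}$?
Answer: $\frac{652510972673}{785686721976} \approx 0.8305$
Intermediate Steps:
$S = - \frac{5723}{27176}$ ($S = \frac{5723}{-27176} = 5723 \left(- \frac{1}{27176}\right) = - \frac{5723}{27176} \approx -0.21059$)
$p = \frac{17922175}{28911051}$ ($p = \left(-19633\right) \frac{1}{12753} + 14686 \cdot \frac{1}{6801} = - \frac{19633}{12753} + \frac{14686}{6801} = \frac{17922175}{28911051} \approx 0.61991$)
$p - S = \frac{17922175}{28911051} - - \frac{5723}{27176} = \frac{17922175}{28911051} + \frac{5723}{27176} = \frac{652510972673}{785686721976}$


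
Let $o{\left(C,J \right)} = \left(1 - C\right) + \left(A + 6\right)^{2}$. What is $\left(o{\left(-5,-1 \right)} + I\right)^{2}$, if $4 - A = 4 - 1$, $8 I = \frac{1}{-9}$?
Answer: $\frac{15673681}{5184} \approx 3023.5$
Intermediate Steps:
$I = - \frac{1}{72}$ ($I = \frac{1}{8 \left(-9\right)} = \frac{1}{8} \left(- \frac{1}{9}\right) = - \frac{1}{72} \approx -0.013889$)
$A = 1$ ($A = 4 - \left(4 - 1\right) = 4 - 3 = 1$)
$o{\left(C,J \right)} = 50 - C$ ($o{\left(C,J \right)} = \left(1 - C\right) + \left(1 + 6\right)^{2} = \left(1 - C\right) + 7^{2} = \left(1 - C\right) + 49 = 50 - C$)
$\left(o{\left(-5,-1 \right)} + I\right)^{2} = \left(\left(50 - -5\right) - \frac{1}{72}\right)^{2} = \left(\left(50 + 5\right) - \frac{1}{72}\right)^{2} = \left(55 - \frac{1}{72}\right)^{2} = \left(\frac{3959}{72}\right)^{2} = \frac{15673681}{5184}$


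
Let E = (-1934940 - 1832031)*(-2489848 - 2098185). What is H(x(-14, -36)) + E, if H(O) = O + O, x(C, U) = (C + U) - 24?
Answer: 17282987257895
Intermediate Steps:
x(C, U) = -24 + C + U
H(O) = 2*O
E = 17282987258043 (E = -3766971*(-4588033) = 17282987258043)
H(x(-14, -36)) + E = 2*(-24 - 14 - 36) + 17282987258043 = 2*(-74) + 17282987258043 = -148 + 17282987258043 = 17282987257895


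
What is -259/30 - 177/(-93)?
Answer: -6259/930 ≈ -6.7301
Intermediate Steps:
-259/30 - 177/(-93) = -259*1/30 - 177*(-1/93) = -259/30 + 59/31 = -6259/930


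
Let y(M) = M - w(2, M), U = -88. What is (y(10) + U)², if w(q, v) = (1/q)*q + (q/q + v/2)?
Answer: 7225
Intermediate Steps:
w(q, v) = 2 + v/2 (w(q, v) = q/q + (1 + v*(½)) = 1 + (1 + v/2) = 2 + v/2)
y(M) = -2 + M/2 (y(M) = M - (2 + M/2) = M + (-2 - M/2) = -2 + M/2)
(y(10) + U)² = ((-2 + (½)*10) - 88)² = ((-2 + 5) - 88)² = (3 - 88)² = (-85)² = 7225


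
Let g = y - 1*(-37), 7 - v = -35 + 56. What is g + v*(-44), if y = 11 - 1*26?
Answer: 638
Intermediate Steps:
y = -15 (y = 11 - 26 = -15)
v = -14 (v = 7 - (-35 + 56) = 7 - 1*21 = 7 - 21 = -14)
g = 22 (g = -15 - 1*(-37) = -15 + 37 = 22)
g + v*(-44) = 22 - 14*(-44) = 22 + 616 = 638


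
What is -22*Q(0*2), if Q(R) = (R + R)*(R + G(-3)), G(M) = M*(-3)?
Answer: 0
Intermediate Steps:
G(M) = -3*M
Q(R) = 2*R*(9 + R) (Q(R) = (R + R)*(R - 3*(-3)) = (2*R)*(R + 9) = (2*R)*(9 + R) = 2*R*(9 + R))
-22*Q(0*2) = -44*0*2*(9 + 0*2) = -44*0*(9 + 0) = -44*0*9 = -22*0 = 0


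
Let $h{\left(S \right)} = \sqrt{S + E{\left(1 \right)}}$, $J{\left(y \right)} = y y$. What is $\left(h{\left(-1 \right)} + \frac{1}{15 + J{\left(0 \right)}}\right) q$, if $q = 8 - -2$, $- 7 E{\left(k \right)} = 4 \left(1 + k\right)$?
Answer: $\frac{2}{3} + \frac{10 i \sqrt{105}}{7} \approx 0.66667 + 14.639 i$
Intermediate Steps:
$E{\left(k \right)} = - \frac{4}{7} - \frac{4 k}{7}$ ($E{\left(k \right)} = - \frac{4 \left(1 + k\right)}{7} = - \frac{4 + 4 k}{7} = - \frac{4}{7} - \frac{4 k}{7}$)
$J{\left(y \right)} = y^{2}$
$h{\left(S \right)} = \sqrt{- \frac{8}{7} + S}$ ($h{\left(S \right)} = \sqrt{S - \frac{8}{7}} = \sqrt{- \frac{8}{7} + S}$)
$q = 10$ ($q = 8 + 2 = 10$)
$\left(h{\left(-1 \right)} + \frac{1}{15 + J{\left(0 \right)}}\right) q = \left(\frac{\sqrt{-56 + 49 \left(-1\right)}}{7} + \frac{1}{15 + 0^{2}}\right) 10 = \left(\frac{\sqrt{-56 - 49}}{7} + \frac{1}{15 + 0}\right) 10 = \left(\frac{\sqrt{-105}}{7} + \frac{1}{15}\right) 10 = \left(\frac{i \sqrt{105}}{7} + \frac{1}{15}\right) 10 = \left(\frac{1}{15} + \frac{i \sqrt{105}}{7}\right) 10 = \frac{2}{3} + \frac{10 i \sqrt{105}}{7}$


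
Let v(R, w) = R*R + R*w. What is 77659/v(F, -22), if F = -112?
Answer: 77659/15008 ≈ 5.1745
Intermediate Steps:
v(R, w) = R**2 + R*w
77659/v(F, -22) = 77659/((-112*(-112 - 22))) = 77659/((-112*(-134))) = 77659/15008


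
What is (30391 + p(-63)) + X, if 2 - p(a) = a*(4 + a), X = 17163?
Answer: 43839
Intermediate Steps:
p(a) = 2 - a*(4 + a)
(30391 + p(-63)) + X = (30391 + (2 - 1*(-63)**2 - 4*(-63))) + 17163 = (30391 + (2 - 1*3969 + 252)) + 17163 = (30391 + (2 - 3969 + 252)) + 17163 = (30391 - 3715) + 17163 = 26676 + 17163 = 43839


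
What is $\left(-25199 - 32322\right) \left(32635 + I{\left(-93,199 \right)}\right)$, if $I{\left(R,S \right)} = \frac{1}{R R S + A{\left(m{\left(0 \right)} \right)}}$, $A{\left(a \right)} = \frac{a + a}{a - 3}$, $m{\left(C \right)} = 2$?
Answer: $- \frac{3230933422174266}{1721147} \approx -1.8772 \cdot 10^{9}$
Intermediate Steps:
$A{\left(a \right)} = \frac{2 a}{-3 + a}$
$I{\left(R,S \right)} = \frac{1}{-4 + S R^{2}}$ ($I{\left(R,S \right)} = \frac{1}{R R S + 2 \cdot 2 \frac{1}{-3 + 2}} = \frac{1}{R^{2} S + 2 \cdot 2 \frac{1}{-1}} = \frac{1}{S R^{2} + 2 \cdot 2 \left(-1\right)} = \frac{1}{S R^{2} - 4} = \frac{1}{-4 + S R^{2}}$)
$\left(-25199 - 32322\right) \left(32635 + I{\left(-93,199 \right)}\right) = \left(-25199 - 32322\right) \left(32635 + \frac{1}{-4 + 199 \left(-93\right)^{2}}\right) = - 57521 \left(32635 + \frac{1}{-4 + 199 \cdot 8649}\right) = - 57521 \left(32635 + \frac{1}{-4 + 1721151}\right) = - 57521 \left(32635 + \frac{1}{1721147}\right) = \left(-57521\right) \frac{56169632346}{1721147} = - \frac{3230933422174266}{1721147}$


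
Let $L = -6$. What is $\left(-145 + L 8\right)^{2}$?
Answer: $37249$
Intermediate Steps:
$\left(-145 + L 8\right)^{2} = \left(-145 - 48\right)^{2} = \left(-193\right)^{2} = 37249$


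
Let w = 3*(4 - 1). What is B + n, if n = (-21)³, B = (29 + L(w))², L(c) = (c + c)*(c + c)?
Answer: 115348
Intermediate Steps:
w = 9 (w = 3*3 = 9)
L(c) = 4*c² (L(c) = (2*c)*(2*c) = 4*c²)
B = 124609 (B = (29 + 4*9²)² = (29 + 4*81)² = (29 + 324)² = 353² = 124609)
n = -9261
B + n = 124609 - 9261 = 115348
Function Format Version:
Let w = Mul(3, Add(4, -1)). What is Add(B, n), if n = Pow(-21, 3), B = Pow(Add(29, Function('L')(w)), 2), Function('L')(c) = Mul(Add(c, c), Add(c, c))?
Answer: 115348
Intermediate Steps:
w = 9 (w = Mul(3, 3) = 9)
Function('L')(c) = Mul(4, Pow(c, 2)) (Function('L')(c) = Mul(Mul(2, c), Mul(2, c)) = Mul(4, Pow(c, 2)))
B = 124609 (B = Pow(Add(29, Mul(4, Pow(9, 2))), 2) = Pow(Add(29, Mul(4, 81)), 2) = Pow(Add(29, 324), 2) = Pow(353, 2) = 124609)
n = -9261
Add(B, n) = Add(124609, -9261) = 115348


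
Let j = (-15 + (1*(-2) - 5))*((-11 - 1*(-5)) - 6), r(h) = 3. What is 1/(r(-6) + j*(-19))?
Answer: -1/5013 ≈ -0.00019948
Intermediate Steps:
j = 264 (j = (-15 + (-2 - 5))*((-11 + 5) - 6) = (-15 - 7)*(-6 - 6) = -22*(-12) = 264)
1/(r(-6) + j*(-19)) = 1/(3 + 264*(-19)) = 1/(3 - 5016) = 1/(-5013) = -1/5013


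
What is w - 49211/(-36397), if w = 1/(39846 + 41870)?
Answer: 4021362473/2974217252 ≈ 1.3521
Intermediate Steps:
w = 1/81716 ≈ 1.2238e-5
w - 49211/(-36397) = 1/81716 - 49211/(-36397) = 1/81716 - 49211*(-1/36397) = 1/81716 + 49211/36397 = 4021362473/2974217252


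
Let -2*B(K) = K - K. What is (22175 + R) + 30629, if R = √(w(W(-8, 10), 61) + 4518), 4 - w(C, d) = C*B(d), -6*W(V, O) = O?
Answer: 52804 + √4522 ≈ 52871.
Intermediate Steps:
B(K) = 0 (B(K) = -(K - K)/2 = -½*0 = 0)
W(V, O) = -O/6
w(C, d) = 4 (w(C, d) = 4 - C*0 = 4 - 1*0 = 4 + 0 = 4)
R = √4522 (R = √(4 + 4518) = √4522 ≈ 67.246)
(22175 + R) + 30629 = (22175 + √4522) + 30629 = 52804 + √4522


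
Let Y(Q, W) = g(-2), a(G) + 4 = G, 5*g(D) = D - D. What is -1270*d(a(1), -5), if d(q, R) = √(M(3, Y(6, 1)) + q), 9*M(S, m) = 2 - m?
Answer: -6350*I/3 ≈ -2116.7*I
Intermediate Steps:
g(D) = 0 (g(D) = (D - D)/5 = (⅕)*0 = 0)
a(G) = -4 + G
Y(Q, W) = 0
M(S, m) = 2/9 - m/9 (M(S, m) = (2 - m)/9 = 2/9 - m/9)
d(q, R) = √(2/9 + q) (d(q, R) = √((2/9 - ⅑*0) + q) = √((2/9 + 0) + q) = √(2/9 + q))
-1270*d(a(1), -5) = -1270*√(2 + 9*(-4 + 1))/3 = -1270*√(2 + 9*(-3))/3 = -1270*√(2 - 27)/3 = -1270*√(-25)/3 = -1270*5*I/3 = -6350*I/3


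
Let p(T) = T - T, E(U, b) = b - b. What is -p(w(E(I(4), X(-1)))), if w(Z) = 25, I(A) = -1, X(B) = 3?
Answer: 0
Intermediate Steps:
E(U, b) = 0
p(T) = 0
-p(w(E(I(4), X(-1)))) = -1*0 = 0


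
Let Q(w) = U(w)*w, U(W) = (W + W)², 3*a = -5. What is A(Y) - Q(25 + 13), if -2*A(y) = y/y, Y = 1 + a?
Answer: -438977/2 ≈ -2.1949e+5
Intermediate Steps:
a = -5/3 (a = (⅓)*(-5) = -5/3 ≈ -1.6667)
U(W) = 4*W² (U(W) = (2*W)² = 4*W²)
Y = -⅔ (Y = 1 - 5/3 = -⅔ ≈ -0.66667)
A(y) = -½ (A(y) = -y/(2*y) = -½*1 = -½)
Q(w) = 4*w³ (Q(w) = (4*w²)*w = 4*w³)
A(Y) - Q(25 + 13) = -½ - 4*(25 + 13)³ = -½ - 4*38³ = -½ - 4*54872 = -½ - 1*219488 = -½ - 219488 = -438977/2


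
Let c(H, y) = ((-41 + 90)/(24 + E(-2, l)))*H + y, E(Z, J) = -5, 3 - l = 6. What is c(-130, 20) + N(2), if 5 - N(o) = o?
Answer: -5933/19 ≈ -312.26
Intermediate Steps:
l = -3 (l = 3 - 1*6 = 3 - 6 = -3)
c(H, y) = y + 49*H/19 (c(H, y) = ((-41 + 90)/(24 - 5))*H + y = (49/19)*H + y = (49*(1/19))*H + y = 49*H/19 + y = y + 49*H/19)
N(o) = 5 - o
c(-130, 20) + N(2) = (20 + (49/19)*(-130)) + (5 - 1*2) = (20 - 6370/19) + (5 - 2) = -5990/19 + 3 = -5933/19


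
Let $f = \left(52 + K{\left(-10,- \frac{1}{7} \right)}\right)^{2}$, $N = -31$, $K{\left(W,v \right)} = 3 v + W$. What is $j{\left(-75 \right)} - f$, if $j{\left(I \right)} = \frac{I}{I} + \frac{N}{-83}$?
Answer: $- \frac{7022937}{4067} \approx -1726.8$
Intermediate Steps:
$K{\left(W,v \right)} = W + 3 v$
$j{\left(I \right)} = \frac{114}{83}$ ($j{\left(I \right)} = \frac{I}{I} - \frac{31}{-83} = 1 - - \frac{31}{83} = 1 + \frac{31}{83} = \frac{114}{83}$)
$f = \frac{84681}{49}$ ($f = \left(52 - \left(10 - 3 \left(- \frac{1}{7}\right)\right)\right)^{2} = \left(52 - \left(10 - 3 \left(\left(-1\right) \frac{1}{7}\right)\right)\right)^{2} = \left(52 + \left(-10 + 3 \left(- \frac{1}{7}\right)\right)\right)^{2} = \left(52 - \frac{73}{7}\right)^{2} = \left(\frac{291}{7}\right)^{2} = \frac{84681}{49} \approx 1728.2$)
$j{\left(-75 \right)} - f = \frac{114}{83} - \frac{84681}{49} = - \frac{7022937}{4067}$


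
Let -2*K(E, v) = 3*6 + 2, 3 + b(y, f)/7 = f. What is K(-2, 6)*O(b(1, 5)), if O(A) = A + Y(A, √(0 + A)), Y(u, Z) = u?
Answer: -280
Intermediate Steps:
b(y, f) = -21 + 7*f
O(A) = 2*A (O(A) = A + A = 2*A)
K(E, v) = -10 (K(E, v) = -(3*6 + 2)/2 = -(18 + 2)/2 = -½*20 = -10)
K(-2, 6)*O(b(1, 5)) = -20*(-21 + 7*5) = -20*(-21 + 35) = -20*14 = -10*28 = -280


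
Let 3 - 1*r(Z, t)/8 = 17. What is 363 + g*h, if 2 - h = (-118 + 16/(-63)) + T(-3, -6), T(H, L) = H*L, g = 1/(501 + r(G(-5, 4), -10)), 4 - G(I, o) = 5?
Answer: 8902483/24507 ≈ 363.26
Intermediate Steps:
G(I, o) = -1 (G(I, o) = 4 - 1*5 = 4 - 5 = -1)
r(Z, t) = -112 (r(Z, t) = 24 - 8*17 = 24 - 136 = -112)
g = 1/389 (g = 1/(501 - 112) = 1/389 ≈ 0.0025707)
h = 6442/63 (h = 2 - ((-118 + 16/(-63)) - 3*(-6)) = 2 - ((-118 + 16*(-1/63)) + 18) = 2 - ((-118 - 16/63) + 18) = 2 - (-7450/63 + 18) = 2 - 1*(-6316/63) = 2 + 6316/63 = 6442/63 ≈ 102.25)
363 + g*h = 363 + (1/389)*(6442/63) = 363 + 6442/24507 = 8902483/24507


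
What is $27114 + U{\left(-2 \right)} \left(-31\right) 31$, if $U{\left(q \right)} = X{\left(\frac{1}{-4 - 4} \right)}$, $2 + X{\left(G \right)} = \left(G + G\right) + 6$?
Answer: $\frac{94041}{4} \approx 23510.0$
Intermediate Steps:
$X{\left(G \right)} = 4 + 2 G$ ($X{\left(G \right)} = -2 + \left(\left(G + G\right) + 6\right) = -2 + \left(2 G + 6\right) = -2 + \left(6 + 2 G\right) = 4 + 2 G$)
$U{\left(q \right)} = \frac{15}{4}$ ($U{\left(q \right)} = 4 + \frac{2}{-4 - 4} = 4 + \frac{2}{-8} = 4 + 2 \left(- \frac{1}{8}\right) = 4 - \frac{1}{4} = \frac{15}{4}$)
$27114 + U{\left(-2 \right)} \left(-31\right) 31 = 27114 + \frac{15}{4} \left(-31\right) 31 = 27114 - \frac{14415}{4} = \frac{94041}{4}$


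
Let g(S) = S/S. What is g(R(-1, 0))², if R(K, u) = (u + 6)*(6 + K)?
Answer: 1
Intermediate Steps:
R(K, u) = (6 + K)*(6 + u) (R(K, u) = (6 + u)*(6 + K) = (6 + K)*(6 + u))
g(S) = 1
g(R(-1, 0))² = 1² = 1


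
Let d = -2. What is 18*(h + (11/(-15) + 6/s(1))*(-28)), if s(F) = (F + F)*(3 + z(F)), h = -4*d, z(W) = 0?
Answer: 48/5 ≈ 9.6000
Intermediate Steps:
h = 8 (h = -4*(-2) = 8)
s(F) = 6*F (s(F) = (F + F)*(3 + 0) = (2*F)*3 = 6*F)
18*(h + (11/(-15) + 6/s(1))*(-28)) = 18*(8 + (11/(-15) + 6/((6*1)))*(-28)) = 18*(8 + (11*(-1/15) + 6/6)*(-28)) = 18*(8 + (-11/15 + 6*(⅙))*(-28)) = 18*(8 + (-11/15 + 1)*(-28)) = 18*(8 + (4/15)*(-28)) = 18*(8 - 112/15) = 18*(8/15) = 48/5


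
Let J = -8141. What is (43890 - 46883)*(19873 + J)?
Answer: -35113876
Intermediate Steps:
(43890 - 46883)*(19873 + J) = (43890 - 46883)*(19873 - 8141) = -2993*11732 = -35113876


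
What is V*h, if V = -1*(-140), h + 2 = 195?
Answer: 27020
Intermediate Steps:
h = 193 (h = -2 + 195 = 193)
V = 140
V*h = 140*193 = 27020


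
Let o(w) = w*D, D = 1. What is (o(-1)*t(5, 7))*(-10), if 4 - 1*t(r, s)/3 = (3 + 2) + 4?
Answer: -150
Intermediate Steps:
o(w) = w (o(w) = w*1 = w)
t(r, s) = -15 (t(r, s) = 12 - 3*((3 + 2) + 4) = 12 - 3*(5 + 4) = 12 - 3*9 = 12 - 27 = -15)
(o(-1)*t(5, 7))*(-10) = -1*(-15)*(-10) = 15*(-10) = -150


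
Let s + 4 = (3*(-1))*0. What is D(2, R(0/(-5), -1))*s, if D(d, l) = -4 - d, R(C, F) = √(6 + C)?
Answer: 24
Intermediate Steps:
s = -4 (s = -4 + (3*(-1))*0 = -4 - 3*0 = -4 + 0 = -4)
D(2, R(0/(-5), -1))*s = (-4 - 1*2)*(-4) = (-4 - 2)*(-4) = -6*(-4) = 24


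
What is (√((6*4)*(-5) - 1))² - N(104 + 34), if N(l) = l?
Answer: -259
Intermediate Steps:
(√((6*4)*(-5) - 1))² - N(104 + 34) = (√((6*4)*(-5) - 1))² - (104 + 34) = (√(24*(-5) - 1))² - 1*138 = (√(-120 - 1))² - 138 = (√(-121))² - 138 = (11*I)² - 138 = -121 - 138 = -259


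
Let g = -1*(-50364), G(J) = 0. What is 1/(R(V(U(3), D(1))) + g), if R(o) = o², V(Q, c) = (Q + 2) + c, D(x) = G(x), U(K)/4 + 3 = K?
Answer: 1/50368 ≈ 1.9854e-5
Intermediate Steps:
U(K) = -12 + 4*K
D(x) = 0
V(Q, c) = 2 + Q + c (V(Q, c) = (2 + Q) + c = 2 + Q + c)
g = 50364
1/(R(V(U(3), D(1))) + g) = 1/((2 + (-12 + 4*3) + 0)² + 50364) = 1/((2 + (-12 + 12) + 0)² + 50364) = 1/((2 + 0 + 0)² + 50364) = 1/(2² + 50364) = 1/(4 + 50364) = 1/50368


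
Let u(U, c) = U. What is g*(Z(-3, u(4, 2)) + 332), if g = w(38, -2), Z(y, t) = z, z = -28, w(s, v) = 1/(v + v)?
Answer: -76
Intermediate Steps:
w(s, v) = 1/(2*v)
Z(y, t) = -28
g = -¼ (g = (½)/(-2) = (½)*(-½) = -¼ ≈ -0.25000)
g*(Z(-3, u(4, 2)) + 332) = -(-28 + 332)/4 = -¼*304 = -76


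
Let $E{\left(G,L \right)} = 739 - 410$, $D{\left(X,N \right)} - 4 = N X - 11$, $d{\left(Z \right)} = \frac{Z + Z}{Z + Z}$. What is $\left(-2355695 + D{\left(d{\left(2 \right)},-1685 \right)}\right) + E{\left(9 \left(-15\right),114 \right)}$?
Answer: $-2357058$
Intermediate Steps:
$d{\left(Z \right)} = 1$ ($d{\left(Z \right)} = \frac{2 Z}{2 Z} = 2 Z \frac{1}{2 Z} = 1$)
$D{\left(X,N \right)} = -7 + N X$ ($D{\left(X,N \right)} = 4 + \left(N X - 11\right) = 4 + \left(-11 + N X\right) = -7 + N X$)
$E{\left(G,L \right)} = 329$
$\left(-2355695 + D{\left(d{\left(2 \right)},-1685 \right)}\right) + E{\left(9 \left(-15\right),114 \right)} = \left(-2355695 - 1692\right) + 329 = -2357387 + 329 = -2357058$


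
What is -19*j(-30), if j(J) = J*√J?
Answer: 570*I*√30 ≈ 3122.0*I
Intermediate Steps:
j(J) = J^(3/2)
-19*j(-30) = -(-570)*I*√30 = 570*I*√30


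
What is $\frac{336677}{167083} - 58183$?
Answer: $- \frac{9721053512}{167083} \approx -58181.0$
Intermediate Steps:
$\frac{336677}{167083} - 58183 = - \frac{9721053512}{167083}$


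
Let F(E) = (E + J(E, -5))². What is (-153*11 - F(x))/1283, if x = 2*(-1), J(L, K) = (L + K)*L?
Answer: -1827/1283 ≈ -1.4240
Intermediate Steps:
J(L, K) = L*(K + L) (J(L, K) = (K + L)*L = L*(K + L))
x = -2
F(E) = (E + E*(-5 + E))²
(-153*11 - F(x))/1283 = (-153*11 - (-2)²*(-4 - 2)²)/1283 = (-1683 - 4*(-6)²)*(1/1283) = (-1683 - 4*36)*(1/1283) = (-1683 - 1*144)*(1/1283) = (-1683 - 144)*(1/1283) = -1827*1/1283 = -1827/1283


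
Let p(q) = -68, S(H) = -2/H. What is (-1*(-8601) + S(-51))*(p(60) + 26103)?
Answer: 11420330855/51 ≈ 2.2393e+8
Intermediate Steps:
(-1*(-8601) + S(-51))*(p(60) + 26103) = (-1*(-8601) - 2/(-51))*(-68 + 26103) = (8601 - 2*(-1/51))*26035 = (8601 + 2/51)*26035 = (438653/51)*26035 = 11420330855/51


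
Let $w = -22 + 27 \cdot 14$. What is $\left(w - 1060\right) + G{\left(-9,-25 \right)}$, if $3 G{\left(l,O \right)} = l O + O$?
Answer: $- \frac{1912}{3} \approx -637.33$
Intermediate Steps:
$G{\left(l,O \right)} = \frac{O}{3} + \frac{O l}{3}$ ($G{\left(l,O \right)} = \frac{l O + O}{3} = \frac{O l + O}{3} = \frac{O + O l}{3} = \frac{O}{3} + \frac{O l}{3}$)
$w = 356$ ($w = -22 + 378 = 356$)
$\left(w - 1060\right) + G{\left(-9,-25 \right)} = \left(356 - 1060\right) + \frac{1}{3} \left(-25\right) \left(1 - 9\right) = -704 + \frac{1}{3} \left(-25\right) \left(-8\right) = -704 + \frac{200}{3} = - \frac{1912}{3}$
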